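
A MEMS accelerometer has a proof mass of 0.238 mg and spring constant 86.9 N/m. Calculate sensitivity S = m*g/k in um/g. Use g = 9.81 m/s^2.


Step 1: Convert mass: m = 0.238 mg = 2.38e-07 kg
Step 2: S = m * g / k = 2.38e-07 * 9.81 / 86.9
Step 3: S = 2.69e-08 m/g
Step 4: Convert to um/g: S = 0.027 um/g


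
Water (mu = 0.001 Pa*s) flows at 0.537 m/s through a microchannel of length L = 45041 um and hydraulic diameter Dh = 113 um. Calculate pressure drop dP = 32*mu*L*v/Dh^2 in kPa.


Step 1: Convert to SI: L = 45041e-6 m, Dh = 113e-6 m
Step 2: dP = 32 * 0.001 * 45041e-6 * 0.537 / (113e-6)^2
Step 3: dP = 60614.34 Pa
Step 4: Convert to kPa: dP = 60.61 kPa


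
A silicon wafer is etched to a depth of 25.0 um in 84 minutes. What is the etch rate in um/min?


Step 1: Etch rate = depth / time
Step 2: rate = 25.0 / 84
rate = 0.298 um/min


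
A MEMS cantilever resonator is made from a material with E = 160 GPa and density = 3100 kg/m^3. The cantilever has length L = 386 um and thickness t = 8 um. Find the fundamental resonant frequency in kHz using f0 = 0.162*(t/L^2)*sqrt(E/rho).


Step 1: Convert units to SI.
t_SI = 8e-6 m, L_SI = 386e-6 m
Step 2: Calculate sqrt(E/rho).
sqrt(160e9 / 3100) = 7184.21 m/s
Step 3: Compute f0.
f0 = 0.162 * 8e-6 / (386e-6)^2 * 7184.21 = 62489.8 Hz = 62.49 kHz


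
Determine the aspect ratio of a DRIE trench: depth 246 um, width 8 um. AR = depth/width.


Step 1: AR = depth / width
Step 2: AR = 246 / 8
AR = 30.8


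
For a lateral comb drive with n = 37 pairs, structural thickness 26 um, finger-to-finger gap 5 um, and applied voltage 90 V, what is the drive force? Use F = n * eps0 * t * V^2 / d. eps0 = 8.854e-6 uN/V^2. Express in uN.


Step 1: Parameters: n=37, eps0=8.854e-6 uN/V^2, t=26 um, V=90 V, d=5 um
Step 2: V^2 = 8100
Step 3: F = 37 * 8.854e-6 * 26 * 8100 / 5
F = 13.798 uN


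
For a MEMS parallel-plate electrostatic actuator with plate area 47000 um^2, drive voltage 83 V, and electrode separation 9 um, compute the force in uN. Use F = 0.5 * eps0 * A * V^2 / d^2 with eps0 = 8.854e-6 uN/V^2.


Step 1: Identify parameters.
eps0 = 8.854e-6 uN/V^2, A = 47000 um^2, V = 83 V, d = 9 um
Step 2: Compute V^2 = 83^2 = 6889
Step 3: Compute d^2 = 9^2 = 81
Step 4: F = 0.5 * 8.854e-6 * 47000 * 6889 / 81
F = 17.696 uN


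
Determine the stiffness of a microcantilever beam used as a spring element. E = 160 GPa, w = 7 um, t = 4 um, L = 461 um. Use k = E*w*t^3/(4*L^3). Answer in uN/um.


Step 1: Convert E to consistent units (1 GPa = 1000 uN/um^2).
E = 160 GPa = 160000 uN/um^2
Step 2: Compute t^3 = 4^3 = 64
Step 3: Compute L^3 = 461^3 = 97972181
Step 4: k = 160000 * 7 * 64 / (4 * 97972181)
k = 0.1829 uN/um


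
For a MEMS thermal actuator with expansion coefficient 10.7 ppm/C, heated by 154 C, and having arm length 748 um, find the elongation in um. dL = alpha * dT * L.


Step 1: Convert CTE: alpha = 10.7 ppm/C = 10.7e-6 /C
Step 2: dL = 10.7e-6 * 154 * 748
dL = 1.2326 um


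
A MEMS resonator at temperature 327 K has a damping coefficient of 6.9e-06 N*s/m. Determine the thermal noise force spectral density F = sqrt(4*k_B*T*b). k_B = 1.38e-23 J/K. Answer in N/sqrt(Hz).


Step 1: Compute 4 * k_B * T * b
= 4 * 1.38e-23 * 327 * 6.9e-06
= 1.2455e-25 N^2/Hz
Step 2: F_noise = sqrt(1.2455e-25)
F_noise = 3.53e-13 N/sqrt(Hz)


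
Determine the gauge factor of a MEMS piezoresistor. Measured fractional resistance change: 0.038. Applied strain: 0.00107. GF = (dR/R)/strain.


Step 1: Identify values.
dR/R = 0.038, strain = 0.00107
Step 2: GF = (dR/R) / strain = 0.038 / 0.00107
GF = 35.5


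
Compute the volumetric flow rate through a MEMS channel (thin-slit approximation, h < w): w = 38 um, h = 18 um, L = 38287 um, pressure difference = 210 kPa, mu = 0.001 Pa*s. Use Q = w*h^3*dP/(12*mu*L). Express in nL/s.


Step 1: Convert all dimensions to SI (meters).
w = 38e-6 m, h = 18e-6 m, L = 38287e-6 m, dP = 210e3 Pa
Step 2: Q = w * h^3 * dP / (12 * mu * L)
Q = 38e-6 * (18e-6)^3 * 210e3 / (12 * 0.001 * 38287e-6) = 1.0129496e-10 m^3/s
Step 3: Convert Q from m^3/s to nL/s (1 m^3 = 1e12 nL, so multiply by 1e12).
Q = 101.295 nL/s


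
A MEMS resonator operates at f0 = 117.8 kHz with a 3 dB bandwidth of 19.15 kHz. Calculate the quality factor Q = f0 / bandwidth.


Step 1: Q = f0 / bandwidth
Step 2: Q = 117.8 / 19.15
Q = 6.2


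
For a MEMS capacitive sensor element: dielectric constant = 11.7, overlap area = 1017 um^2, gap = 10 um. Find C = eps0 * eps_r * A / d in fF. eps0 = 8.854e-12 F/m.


Step 1: Convert area to m^2: A = 1017e-12 m^2
Step 2: Convert gap to m: d = 10e-6 m
Step 3: C = eps0 * eps_r * A / d
C = 8.854e-12 * 11.7 * 1017e-12 / 10e-6
Step 4: Convert to fF (multiply by 1e15).
C = 10.54 fF


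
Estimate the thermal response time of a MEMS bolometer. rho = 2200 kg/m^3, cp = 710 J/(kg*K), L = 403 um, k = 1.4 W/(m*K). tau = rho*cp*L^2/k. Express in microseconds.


Step 1: Convert L to m: L = 403e-6 m
Step 2: L^2 = (403e-6)^2 = 1.62409e-07 m^2
Step 3: tau = 2200 * 710 * 1.62409e-07 / 1.4 = 1.8120204143e-01 s
Step 4: Convert to microseconds (multiply by 1e6).
tau = 181202.041 us


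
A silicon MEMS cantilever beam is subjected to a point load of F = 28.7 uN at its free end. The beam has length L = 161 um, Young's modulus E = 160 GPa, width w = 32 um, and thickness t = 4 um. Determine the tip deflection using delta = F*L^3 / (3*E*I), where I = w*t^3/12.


Step 1: Calculate the second moment of area.
I = w * t^3 / 12 = 32 * 4^3 / 12 = 170.6667 um^4
Step 2: Convert E to consistent units (1 GPa = 1000 uN/um^2).
E = 160 GPa = 160000 uN/um^2
Step 3: Calculate tip deflection.
delta = F * L^3 / (3 * E * I)
delta = 28.7 * 161^3 / (3 * 160000 * 170.6667)
delta = 1.4621 um


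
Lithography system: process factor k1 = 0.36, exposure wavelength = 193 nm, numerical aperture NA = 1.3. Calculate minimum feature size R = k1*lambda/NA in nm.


Step 1: Identify values: k1 = 0.36, lambda = 193 nm, NA = 1.3
Step 2: R = k1 * lambda / NA
R = 0.36 * 193 / 1.3
R = 53.4 nm


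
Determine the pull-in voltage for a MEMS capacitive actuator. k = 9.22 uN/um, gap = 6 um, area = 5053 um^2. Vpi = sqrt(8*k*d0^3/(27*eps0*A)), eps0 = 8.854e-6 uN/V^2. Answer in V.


Step 1: Compute numerator: 8 * k * d0^3 = 8 * 9.22 * 6^3 = 15932.16
Step 2: Compute denominator: 27 * eps0 * A = 27 * 8.854e-6 * 5053 = 1.20796
Step 3: Vpi = sqrt(15932.16 / 1.20796)
Vpi = 114.84 V


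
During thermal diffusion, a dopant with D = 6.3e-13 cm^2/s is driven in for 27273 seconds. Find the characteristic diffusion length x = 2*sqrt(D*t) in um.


Step 1: Compute D*t = 6.3e-13 * 27273 = 1.718199e-08 cm^2
Step 2: sqrt(D*t) = 1.3108e-04 cm
Step 3: x = 2 * 1.3108e-04 cm = 2.6216e-04 cm
Step 4: Convert to um (1 cm = 1e4 um): x = 2.622 um


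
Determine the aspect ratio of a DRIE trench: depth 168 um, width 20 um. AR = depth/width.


Step 1: AR = depth / width
Step 2: AR = 168 / 20
AR = 8.4


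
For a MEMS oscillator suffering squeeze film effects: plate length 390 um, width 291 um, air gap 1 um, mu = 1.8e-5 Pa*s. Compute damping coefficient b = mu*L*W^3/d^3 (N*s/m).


Step 1: Convert to SI.
L = 390e-6 m, W = 291e-6 m, d = 1e-6 m
Step 2: W^3 = (291e-6)^3 = 2.46e-11 m^3
Step 3: d^3 = (1e-6)^3 = 1.00e-18 m^3
Step 4: b = 1.8e-5 * 390e-6 * 2.46e-11 / 1.00e-18
b = 1.73e-01 N*s/m


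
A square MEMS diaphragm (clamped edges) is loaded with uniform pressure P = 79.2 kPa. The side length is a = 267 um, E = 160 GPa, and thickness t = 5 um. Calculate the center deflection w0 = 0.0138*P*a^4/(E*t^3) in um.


Step 1: Convert pressure to compatible units (E is in GPa, so P in GPa).
P = 79.2 kPa = 79.2e-6 GPa
Step 2: Compute numerator: 0.0138 * P * a^4.
a^4 = 267^4 = 5082121521
numerator = 0.0138 * 79.2e-6 * 5082121521 = 5.55456e+03
Step 3: Compute denominator: E * t^3 = 160 * 5^3 = 20000
Step 4: w0 = numerator / denominator = 5.55456e+03 / 20000 = 0.2777 um


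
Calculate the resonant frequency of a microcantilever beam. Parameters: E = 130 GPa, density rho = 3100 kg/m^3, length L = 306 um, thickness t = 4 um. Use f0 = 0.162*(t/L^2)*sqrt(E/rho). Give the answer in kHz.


Step 1: Convert units to SI.
t_SI = 4e-6 m, L_SI = 306e-6 m
Step 2: Calculate sqrt(E/rho).
sqrt(130e9 / 3100) = 6475.76 m/s
Step 3: Compute f0.
f0 = 0.162 * 4e-6 / (306e-6)^2 * 6475.76 = 44814.9 Hz = 44.81 kHz


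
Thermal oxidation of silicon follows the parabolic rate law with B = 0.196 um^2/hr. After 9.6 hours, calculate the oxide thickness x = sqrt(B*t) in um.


Step 1: Compute B*t = 0.196 * 9.6 = 1.8816
Step 2: x = sqrt(1.8816)
x = 1.372 um


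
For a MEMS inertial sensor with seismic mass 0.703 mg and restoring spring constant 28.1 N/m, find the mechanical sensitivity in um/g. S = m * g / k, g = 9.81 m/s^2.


Step 1: Convert mass: m = 0.703 mg = 7.03e-07 kg
Step 2: S = m * g / k = 7.03e-07 * 9.81 / 28.1
Step 3: S = 2.45e-07 m/g
Step 4: Convert to um/g: S = 0.245 um/g


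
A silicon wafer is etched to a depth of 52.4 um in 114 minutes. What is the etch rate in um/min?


Step 1: Etch rate = depth / time
Step 2: rate = 52.4 / 114
rate = 0.46 um/min


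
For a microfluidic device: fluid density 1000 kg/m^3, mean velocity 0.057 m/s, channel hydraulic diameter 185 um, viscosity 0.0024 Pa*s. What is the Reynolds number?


Step 1: Convert Dh to meters: Dh = 185e-6 m
Step 2: Re = rho * v * Dh / mu
Re = 1000 * 0.057 * 185e-6 / 0.0024
Re = 4.394


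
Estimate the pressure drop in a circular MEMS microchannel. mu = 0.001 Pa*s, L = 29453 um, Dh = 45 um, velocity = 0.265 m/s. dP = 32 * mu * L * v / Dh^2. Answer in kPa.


Step 1: Convert to SI: L = 29453e-6 m, Dh = 45e-6 m
Step 2: dP = 32 * 0.001 * 29453e-6 * 0.265 / (45e-6)^2
Step 3: dP = 123338.98 Pa
Step 4: Convert to kPa: dP = 123.34 kPa


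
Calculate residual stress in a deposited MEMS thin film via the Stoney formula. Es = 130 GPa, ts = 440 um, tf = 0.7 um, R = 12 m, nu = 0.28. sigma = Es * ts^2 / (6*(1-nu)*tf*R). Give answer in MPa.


Step 1: Compute numerator: Es * ts^2 = 130 * 440^2 = 25168000 (GPa*um^2)
Step 2: Compute denominator (R in um): 6*(1-nu)*tf*R = 6*0.72*0.7*12e6 = 36288000.0 (um^2)
Step 3: sigma (GPa) = 25168000 / 36288000.0 = 6.93563e-01 GPa
Step 4: Convert to MPa (x1000): sigma = 693.6 MPa


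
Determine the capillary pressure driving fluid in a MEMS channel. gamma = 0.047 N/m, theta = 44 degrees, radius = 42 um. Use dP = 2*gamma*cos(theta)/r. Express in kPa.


Step 1: cos(44 deg) = 0.7193
Step 2: Convert r to m: r = 42e-6 m
Step 3: dP = 2 * 0.047 * 0.7193 / 42e-6 = 1609.9 Pa
Step 4: Convert Pa to kPa (divide by 1000).
dP = 1.61 kPa


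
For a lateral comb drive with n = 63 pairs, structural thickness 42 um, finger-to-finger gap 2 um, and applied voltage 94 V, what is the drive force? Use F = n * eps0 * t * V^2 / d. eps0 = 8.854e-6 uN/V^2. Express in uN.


Step 1: Parameters: n=63, eps0=8.854e-6 uN/V^2, t=42 um, V=94 V, d=2 um
Step 2: V^2 = 8836
Step 3: F = 63 * 8.854e-6 * 42 * 8836 / 2
F = 103.504 uN


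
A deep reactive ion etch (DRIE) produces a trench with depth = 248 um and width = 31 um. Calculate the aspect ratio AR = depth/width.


Step 1: AR = depth / width
Step 2: AR = 248 / 31
AR = 8.0


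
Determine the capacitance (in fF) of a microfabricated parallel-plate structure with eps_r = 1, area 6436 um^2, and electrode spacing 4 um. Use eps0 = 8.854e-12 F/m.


Step 1: Convert area to m^2: A = 6436e-12 m^2
Step 2: Convert gap to m: d = 4e-6 m
Step 3: C = eps0 * eps_r * A / d
C = 8.854e-12 * 1 * 6436e-12 / 4e-6
Step 4: Convert to fF (multiply by 1e15).
C = 14.25 fF


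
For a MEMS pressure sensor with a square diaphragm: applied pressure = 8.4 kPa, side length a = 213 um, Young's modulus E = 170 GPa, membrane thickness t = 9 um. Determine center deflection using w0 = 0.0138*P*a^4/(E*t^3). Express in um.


Step 1: Convert pressure to compatible units (E is in GPa, so P in GPa).
P = 8.4 kPa = 8.4e-6 GPa
Step 2: Compute numerator: 0.0138 * P * a^4.
a^4 = 213^4 = 2058346161
numerator = 0.0138 * 8.4e-6 * 2058346161 = 2.386e+02
Step 3: Compute denominator: E * t^3 = 170 * 9^3 = 123930
Step 4: w0 = numerator / denominator = 2.386e+02 / 123930 = 0.0019 um


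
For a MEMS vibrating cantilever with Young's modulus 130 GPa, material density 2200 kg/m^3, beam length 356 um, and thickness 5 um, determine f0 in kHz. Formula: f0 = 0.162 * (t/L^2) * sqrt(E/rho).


Step 1: Convert units to SI.
t_SI = 5e-6 m, L_SI = 356e-6 m
Step 2: Calculate sqrt(E/rho).
sqrt(130e9 / 2200) = 7687.06 m/s
Step 3: Compute f0.
f0 = 0.162 * 5e-6 / (356e-6)^2 * 7687.06 = 49129.8 Hz = 49.13 kHz


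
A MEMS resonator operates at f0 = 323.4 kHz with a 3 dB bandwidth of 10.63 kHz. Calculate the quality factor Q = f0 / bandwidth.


Step 1: Q = f0 / bandwidth
Step 2: Q = 323.4 / 10.63
Q = 30.4


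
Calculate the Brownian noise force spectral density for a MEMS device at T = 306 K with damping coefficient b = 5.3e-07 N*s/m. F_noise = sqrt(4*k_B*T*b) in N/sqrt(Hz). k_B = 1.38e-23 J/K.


Step 1: Compute 4 * k_B * T * b
= 4 * 1.38e-23 * 306 * 5.3e-07
= 8.9523e-27 N^2/Hz
Step 2: F_noise = sqrt(8.9523e-27)
F_noise = 9.46e-14 N/sqrt(Hz)


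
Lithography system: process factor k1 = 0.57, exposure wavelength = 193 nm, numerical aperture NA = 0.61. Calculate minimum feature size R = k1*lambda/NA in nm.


Step 1: Identify values: k1 = 0.57, lambda = 193 nm, NA = 0.61
Step 2: R = k1 * lambda / NA
R = 0.57 * 193 / 0.61
R = 180.3 nm


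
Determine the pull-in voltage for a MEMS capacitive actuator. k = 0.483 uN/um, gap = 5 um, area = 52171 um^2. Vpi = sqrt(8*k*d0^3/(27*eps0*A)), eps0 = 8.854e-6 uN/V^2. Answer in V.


Step 1: Compute numerator: 8 * k * d0^3 = 8 * 0.483 * 5^3 = 483.0
Step 2: Compute denominator: 27 * eps0 * A = 27 * 8.854e-6 * 52171 = 12.471895
Step 3: Vpi = sqrt(483.0 / 12.471895)
Vpi = 6.22 V


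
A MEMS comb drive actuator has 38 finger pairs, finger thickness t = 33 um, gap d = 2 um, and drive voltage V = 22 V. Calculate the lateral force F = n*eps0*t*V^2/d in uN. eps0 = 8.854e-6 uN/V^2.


Step 1: Parameters: n=38, eps0=8.854e-6 uN/V^2, t=33 um, V=22 V, d=2 um
Step 2: V^2 = 484
Step 3: F = 38 * 8.854e-6 * 33 * 484 / 2
F = 2.687 uN


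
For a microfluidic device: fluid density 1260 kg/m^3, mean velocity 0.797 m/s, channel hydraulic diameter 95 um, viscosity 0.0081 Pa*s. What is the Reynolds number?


Step 1: Convert Dh to meters: Dh = 95e-6 m
Step 2: Re = rho * v * Dh / mu
Re = 1260 * 0.797 * 95e-6 / 0.0081
Re = 11.778


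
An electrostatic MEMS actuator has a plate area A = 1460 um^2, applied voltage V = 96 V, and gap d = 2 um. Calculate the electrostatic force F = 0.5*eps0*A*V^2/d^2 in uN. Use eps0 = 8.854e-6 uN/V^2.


Step 1: Identify parameters.
eps0 = 8.854e-6 uN/V^2, A = 1460 um^2, V = 96 V, d = 2 um
Step 2: Compute V^2 = 96^2 = 9216
Step 3: Compute d^2 = 2^2 = 4
Step 4: F = 0.5 * 8.854e-6 * 1460 * 9216 / 4
F = 14.892 uN


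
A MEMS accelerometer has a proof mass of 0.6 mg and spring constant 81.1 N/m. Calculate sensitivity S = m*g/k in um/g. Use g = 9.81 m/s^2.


Step 1: Convert mass: m = 0.6 mg = 6.00e-07 kg
Step 2: S = m * g / k = 6.00e-07 * 9.81 / 81.1
Step 3: S = 7.26e-08 m/g
Step 4: Convert to um/g: S = 0.073 um/g


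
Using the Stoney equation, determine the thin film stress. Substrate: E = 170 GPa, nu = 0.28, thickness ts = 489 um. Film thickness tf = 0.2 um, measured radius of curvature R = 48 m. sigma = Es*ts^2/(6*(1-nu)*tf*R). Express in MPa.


Step 1: Compute numerator: Es * ts^2 = 170 * 489^2 = 40650570 (GPa*um^2)
Step 2: Compute denominator (R in um): 6*(1-nu)*tf*R = 6*0.72*0.2*48e6 = 41472000.0 (um^2)
Step 3: sigma (GPa) = 40650570 / 41472000.0 = 9.80193e-01 GPa
Step 4: Convert to MPa (x1000): sigma = 980.2 MPa


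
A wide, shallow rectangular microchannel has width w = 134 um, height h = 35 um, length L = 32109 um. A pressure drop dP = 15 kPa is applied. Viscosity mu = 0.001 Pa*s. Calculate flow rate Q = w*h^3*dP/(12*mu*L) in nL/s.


Step 1: Convert all dimensions to SI (meters).
w = 134e-6 m, h = 35e-6 m, L = 32109e-6 m, dP = 15e3 Pa
Step 2: Q = w * h^3 * dP / (12 * mu * L)
Q = 134e-6 * (35e-6)^3 * 15e3 / (12 * 0.001 * 32109e-6) = 2.2366198e-10 m^3/s
Step 3: Convert Q from m^3/s to nL/s (1 m^3 = 1e12 nL, so multiply by 1e12).
Q = 223.662 nL/s


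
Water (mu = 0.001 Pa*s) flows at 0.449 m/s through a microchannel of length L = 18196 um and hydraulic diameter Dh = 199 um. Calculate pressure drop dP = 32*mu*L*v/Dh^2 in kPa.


Step 1: Convert to SI: L = 18196e-6 m, Dh = 199e-6 m
Step 2: dP = 32 * 0.001 * 18196e-6 * 0.449 / (199e-6)^2
Step 3: dP = 6601.86 Pa
Step 4: Convert to kPa: dP = 6.6 kPa


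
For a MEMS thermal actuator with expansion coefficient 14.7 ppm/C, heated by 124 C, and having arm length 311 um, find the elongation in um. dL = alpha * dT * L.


Step 1: Convert CTE: alpha = 14.7 ppm/C = 14.7e-6 /C
Step 2: dL = 14.7e-6 * 124 * 311
dL = 0.5669 um


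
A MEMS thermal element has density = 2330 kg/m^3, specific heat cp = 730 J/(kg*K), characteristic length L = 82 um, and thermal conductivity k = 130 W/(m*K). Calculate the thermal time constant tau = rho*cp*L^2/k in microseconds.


Step 1: Convert L to m: L = 82e-6 m
Step 2: L^2 = (82e-6)^2 = 6.724e-09 m^2
Step 3: tau = 2330 * 730 * 6.724e-09 / 130 = 8.797578e-05 s
Step 4: Convert to microseconds (multiply by 1e6).
tau = 87.976 us


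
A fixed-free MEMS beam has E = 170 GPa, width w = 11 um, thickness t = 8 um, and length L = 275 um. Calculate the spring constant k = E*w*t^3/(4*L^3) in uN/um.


Step 1: Convert E to consistent units (1 GPa = 1000 uN/um^2).
E = 170 GPa = 170000 uN/um^2
Step 2: Compute t^3 = 8^3 = 512
Step 3: Compute L^3 = 275^3 = 20796875
Step 4: k = 170000 * 11 * 512 / (4 * 20796875)
k = 11.5094 uN/um


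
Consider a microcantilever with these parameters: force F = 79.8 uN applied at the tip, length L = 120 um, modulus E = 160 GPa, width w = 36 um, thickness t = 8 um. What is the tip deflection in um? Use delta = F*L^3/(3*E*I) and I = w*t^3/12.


Step 1: Calculate the second moment of area.
I = w * t^3 / 12 = 36 * 8^3 / 12 = 1536.0 um^4
Step 2: Convert E to consistent units (1 GPa = 1000 uN/um^2).
E = 160 GPa = 160000 uN/um^2
Step 3: Calculate tip deflection.
delta = F * L^3 / (3 * E * I)
delta = 79.8 * 120^3 / (3 * 160000 * 1536.0)
delta = 0.187 um


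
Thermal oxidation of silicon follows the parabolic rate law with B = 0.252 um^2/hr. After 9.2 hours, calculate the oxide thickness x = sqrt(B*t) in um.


Step 1: Compute B*t = 0.252 * 9.2 = 2.3184
Step 2: x = sqrt(2.3184)
x = 1.523 um


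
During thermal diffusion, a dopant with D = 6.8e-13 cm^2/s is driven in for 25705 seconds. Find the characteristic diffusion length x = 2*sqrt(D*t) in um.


Step 1: Compute D*t = 6.8e-13 * 25705 = 1.74794e-08 cm^2
Step 2: sqrt(D*t) = 1.3221e-04 cm
Step 3: x = 2 * 1.3221e-04 cm = 2.6442e-04 cm
Step 4: Convert to um (1 cm = 1e4 um): x = 2.644 um


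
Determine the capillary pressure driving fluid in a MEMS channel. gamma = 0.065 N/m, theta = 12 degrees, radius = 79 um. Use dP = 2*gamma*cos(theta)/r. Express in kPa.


Step 1: cos(12 deg) = 0.9781
Step 2: Convert r to m: r = 79e-6 m
Step 3: dP = 2 * 0.065 * 0.9781 / 79e-6 = 1609.5 Pa
Step 4: Convert Pa to kPa (divide by 1000).
dP = 1.61 kPa


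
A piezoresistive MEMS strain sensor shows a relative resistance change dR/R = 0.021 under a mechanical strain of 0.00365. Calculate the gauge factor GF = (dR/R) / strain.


Step 1: Identify values.
dR/R = 0.021, strain = 0.00365
Step 2: GF = (dR/R) / strain = 0.021 / 0.00365
GF = 5.8


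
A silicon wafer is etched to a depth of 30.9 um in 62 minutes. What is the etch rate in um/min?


Step 1: Etch rate = depth / time
Step 2: rate = 30.9 / 62
rate = 0.498 um/min


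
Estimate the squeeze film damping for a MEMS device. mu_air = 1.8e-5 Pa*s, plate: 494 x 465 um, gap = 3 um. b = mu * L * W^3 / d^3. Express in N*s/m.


Step 1: Convert to SI.
L = 494e-6 m, W = 465e-6 m, d = 3e-6 m
Step 2: W^3 = (465e-6)^3 = 1.01e-10 m^3
Step 3: d^3 = (3e-6)^3 = 2.70e-17 m^3
Step 4: b = 1.8e-5 * 494e-6 * 1.01e-10 / 2.70e-17
b = 3.31e-02 N*s/m


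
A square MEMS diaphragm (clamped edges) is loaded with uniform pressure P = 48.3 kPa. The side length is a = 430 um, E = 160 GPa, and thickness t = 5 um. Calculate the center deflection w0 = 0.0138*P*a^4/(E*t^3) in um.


Step 1: Convert pressure to compatible units (E is in GPa, so P in GPa).
P = 48.3 kPa = 48.3e-6 GPa
Step 2: Compute numerator: 0.0138 * P * a^4.
a^4 = 430^4 = 34188010000
numerator = 0.0138 * 48.3e-6 * 34188010000 = 2.278768e+04
Step 3: Compute denominator: E * t^3 = 160 * 5^3 = 20000
Step 4: w0 = numerator / denominator = 2.278768e+04 / 20000 = 1.1394 um


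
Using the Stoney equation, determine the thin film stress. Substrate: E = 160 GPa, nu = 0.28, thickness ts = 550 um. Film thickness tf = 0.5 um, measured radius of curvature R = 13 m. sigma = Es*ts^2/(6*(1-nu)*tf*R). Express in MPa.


Step 1: Compute numerator: Es * ts^2 = 160 * 550^2 = 48400000 (GPa*um^2)
Step 2: Compute denominator (R in um): 6*(1-nu)*tf*R = 6*0.72*0.5*13e6 = 28080000.0 (um^2)
Step 3: sigma (GPa) = 48400000 / 28080000.0 = 1.723647e+00 GPa
Step 4: Convert to MPa (x1000): sigma = 1723.6 MPa


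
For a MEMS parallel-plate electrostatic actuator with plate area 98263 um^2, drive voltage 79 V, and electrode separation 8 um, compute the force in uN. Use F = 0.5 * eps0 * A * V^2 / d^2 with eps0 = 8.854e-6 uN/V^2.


Step 1: Identify parameters.
eps0 = 8.854e-6 uN/V^2, A = 98263 um^2, V = 79 V, d = 8 um
Step 2: Compute V^2 = 79^2 = 6241
Step 3: Compute d^2 = 8^2 = 64
Step 4: F = 0.5 * 8.854e-6 * 98263 * 6241 / 64
F = 42.42 uN


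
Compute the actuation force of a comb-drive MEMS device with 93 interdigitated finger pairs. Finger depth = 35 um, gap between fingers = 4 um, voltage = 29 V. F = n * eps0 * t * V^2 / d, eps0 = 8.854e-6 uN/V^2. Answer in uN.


Step 1: Parameters: n=93, eps0=8.854e-6 uN/V^2, t=35 um, V=29 V, d=4 um
Step 2: V^2 = 841
Step 3: F = 93 * 8.854e-6 * 35 * 841 / 4
F = 6.059 uN


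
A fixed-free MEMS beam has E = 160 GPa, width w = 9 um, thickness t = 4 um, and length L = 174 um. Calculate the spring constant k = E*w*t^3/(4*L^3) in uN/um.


Step 1: Convert E to consistent units (1 GPa = 1000 uN/um^2).
E = 160 GPa = 160000 uN/um^2
Step 2: Compute t^3 = 4^3 = 64
Step 3: Compute L^3 = 174^3 = 5268024
Step 4: k = 160000 * 9 * 64 / (4 * 5268024)
k = 4.3736 uN/um


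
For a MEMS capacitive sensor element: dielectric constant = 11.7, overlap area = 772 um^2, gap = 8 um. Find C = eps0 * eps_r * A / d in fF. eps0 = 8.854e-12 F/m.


Step 1: Convert area to m^2: A = 772e-12 m^2
Step 2: Convert gap to m: d = 8e-6 m
Step 3: C = eps0 * eps_r * A / d
C = 8.854e-12 * 11.7 * 772e-12 / 8e-6
Step 4: Convert to fF (multiply by 1e15).
C = 10.0 fF


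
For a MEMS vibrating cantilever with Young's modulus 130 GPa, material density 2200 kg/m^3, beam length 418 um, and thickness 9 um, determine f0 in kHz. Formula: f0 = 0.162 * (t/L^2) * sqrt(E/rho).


Step 1: Convert units to SI.
t_SI = 9e-6 m, L_SI = 418e-6 m
Step 2: Calculate sqrt(E/rho).
sqrt(130e9 / 2200) = 7687.06 m/s
Step 3: Compute f0.
f0 = 0.162 * 9e-6 / (418e-6)^2 * 7687.06 = 64145.4 Hz = 64.15 kHz


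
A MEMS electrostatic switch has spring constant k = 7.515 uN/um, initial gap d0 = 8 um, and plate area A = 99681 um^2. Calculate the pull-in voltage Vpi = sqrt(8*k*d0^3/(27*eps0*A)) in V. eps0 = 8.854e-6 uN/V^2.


Step 1: Compute numerator: 8 * k * d0^3 = 8 * 7.515 * 8^3 = 30781.44
Step 2: Compute denominator: 27 * eps0 * A = 27 * 8.854e-6 * 99681 = 23.82954
Step 3: Vpi = sqrt(30781.44 / 23.82954)
Vpi = 35.94 V


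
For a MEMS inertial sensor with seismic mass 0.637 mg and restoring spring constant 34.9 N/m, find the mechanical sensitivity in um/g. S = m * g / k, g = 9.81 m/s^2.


Step 1: Convert mass: m = 0.637 mg = 6.37e-07 kg
Step 2: S = m * g / k = 6.37e-07 * 9.81 / 34.9
Step 3: S = 1.79e-07 m/g
Step 4: Convert to um/g: S = 0.179 um/g


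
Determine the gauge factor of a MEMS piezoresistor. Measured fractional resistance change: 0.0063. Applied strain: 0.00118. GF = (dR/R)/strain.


Step 1: Identify values.
dR/R = 0.0063, strain = 0.00118
Step 2: GF = (dR/R) / strain = 0.0063 / 0.00118
GF = 5.3


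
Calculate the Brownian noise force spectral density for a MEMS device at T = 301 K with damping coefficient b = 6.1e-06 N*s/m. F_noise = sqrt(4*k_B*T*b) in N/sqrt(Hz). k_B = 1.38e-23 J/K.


Step 1: Compute 4 * k_B * T * b
= 4 * 1.38e-23 * 301 * 6.1e-06
= 1.0135e-25 N^2/Hz
Step 2: F_noise = sqrt(1.0135e-25)
F_noise = 3.18e-13 N/sqrt(Hz)


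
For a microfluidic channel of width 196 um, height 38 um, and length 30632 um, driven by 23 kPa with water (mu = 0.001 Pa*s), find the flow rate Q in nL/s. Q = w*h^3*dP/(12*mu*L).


Step 1: Convert all dimensions to SI (meters).
w = 196e-6 m, h = 38e-6 m, L = 30632e-6 m, dP = 23e3 Pa
Step 2: Q = w * h^3 * dP / (12 * mu * L)
Q = 196e-6 * (38e-6)^3 * 23e3 / (12 * 0.001 * 30632e-6) = 6.7294272e-10 m^3/s
Step 3: Convert Q from m^3/s to nL/s (1 m^3 = 1e12 nL, so multiply by 1e12).
Q = 672.943 nL/s


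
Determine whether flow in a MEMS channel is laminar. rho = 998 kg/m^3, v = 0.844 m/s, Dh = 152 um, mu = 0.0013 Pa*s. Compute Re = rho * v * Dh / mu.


Step 1: Convert Dh to meters: Dh = 152e-6 m
Step 2: Re = rho * v * Dh / mu
Re = 998 * 0.844 * 152e-6 / 0.0013
Re = 98.486
Since Re = 98.486 is below ~2300, the flow is laminar.


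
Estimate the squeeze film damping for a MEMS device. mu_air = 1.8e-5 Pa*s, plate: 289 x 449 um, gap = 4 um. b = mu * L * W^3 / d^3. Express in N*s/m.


Step 1: Convert to SI.
L = 289e-6 m, W = 449e-6 m, d = 4e-6 m
Step 2: W^3 = (449e-6)^3 = 9.05e-11 m^3
Step 3: d^3 = (4e-6)^3 = 6.40e-17 m^3
Step 4: b = 1.8e-5 * 289e-6 * 9.05e-11 / 6.40e-17
b = 7.36e-03 N*s/m


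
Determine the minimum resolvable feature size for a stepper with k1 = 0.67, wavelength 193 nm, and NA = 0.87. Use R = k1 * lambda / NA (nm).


Step 1: Identify values: k1 = 0.67, lambda = 193 nm, NA = 0.87
Step 2: R = k1 * lambda / NA
R = 0.67 * 193 / 0.87
R = 148.6 nm


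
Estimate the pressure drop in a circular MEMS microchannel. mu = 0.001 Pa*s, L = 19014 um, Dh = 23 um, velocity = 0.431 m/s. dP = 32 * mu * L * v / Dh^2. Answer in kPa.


Step 1: Convert to SI: L = 19014e-6 m, Dh = 23e-6 m
Step 2: dP = 32 * 0.001 * 19014e-6 * 0.431 / (23e-6)^2
Step 3: dP = 495729.84 Pa
Step 4: Convert to kPa: dP = 495.73 kPa


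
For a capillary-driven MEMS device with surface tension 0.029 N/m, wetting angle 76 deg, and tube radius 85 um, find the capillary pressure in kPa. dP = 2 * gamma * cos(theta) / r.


Step 1: cos(76 deg) = 0.2419
Step 2: Convert r to m: r = 85e-6 m
Step 3: dP = 2 * 0.029 * 0.2419 / 85e-6 = 165.1 Pa
Step 4: Convert Pa to kPa (divide by 1000).
dP = 0.17 kPa


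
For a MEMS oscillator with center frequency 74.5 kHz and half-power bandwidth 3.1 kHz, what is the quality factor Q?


Step 1: Q = f0 / bandwidth
Step 2: Q = 74.5 / 3.1
Q = 24.0


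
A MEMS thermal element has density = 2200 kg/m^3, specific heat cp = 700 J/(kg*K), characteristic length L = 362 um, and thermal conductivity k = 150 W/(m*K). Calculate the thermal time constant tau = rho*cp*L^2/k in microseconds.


Step 1: Convert L to m: L = 362e-6 m
Step 2: L^2 = (362e-6)^2 = 1.31044e-07 m^2
Step 3: tau = 2200 * 700 * 1.31044e-07 / 150 = 1.34538507e-03 s
Step 4: Convert to microseconds (multiply by 1e6).
tau = 1345.385 us


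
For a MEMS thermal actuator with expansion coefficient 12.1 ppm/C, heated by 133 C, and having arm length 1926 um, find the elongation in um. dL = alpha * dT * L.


Step 1: Convert CTE: alpha = 12.1 ppm/C = 12.1e-6 /C
Step 2: dL = 12.1e-6 * 133 * 1926
dL = 3.0995 um


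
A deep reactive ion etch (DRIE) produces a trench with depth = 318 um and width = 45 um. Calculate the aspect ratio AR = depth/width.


Step 1: AR = depth / width
Step 2: AR = 318 / 45
AR = 7.1


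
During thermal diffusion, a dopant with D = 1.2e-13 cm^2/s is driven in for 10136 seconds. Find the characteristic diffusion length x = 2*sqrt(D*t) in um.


Step 1: Compute D*t = 1.2e-13 * 10136 = 1.21632e-09 cm^2
Step 2: sqrt(D*t) = 3.4876e-05 cm
Step 3: x = 2 * 3.4876e-05 cm = 6.9752e-05 cm
Step 4: Convert to um (1 cm = 1e4 um): x = 0.698 um


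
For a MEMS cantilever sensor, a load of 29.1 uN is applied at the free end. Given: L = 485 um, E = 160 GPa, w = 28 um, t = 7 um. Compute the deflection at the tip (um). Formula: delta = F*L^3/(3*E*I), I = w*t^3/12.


Step 1: Calculate the second moment of area.
I = w * t^3 / 12 = 28 * 7^3 / 12 = 800.3333 um^4
Step 2: Convert E to consistent units (1 GPa = 1000 uN/um^2).
E = 160 GPa = 160000 uN/um^2
Step 3: Calculate tip deflection.
delta = F * L^3 / (3 * E * I)
delta = 29.1 * 485^3 / (3 * 160000 * 800.3333)
delta = 8.6418 um


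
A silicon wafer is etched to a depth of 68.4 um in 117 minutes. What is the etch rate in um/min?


Step 1: Etch rate = depth / time
Step 2: rate = 68.4 / 117
rate = 0.585 um/min


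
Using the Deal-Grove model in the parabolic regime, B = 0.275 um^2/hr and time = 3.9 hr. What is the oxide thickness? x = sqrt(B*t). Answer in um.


Step 1: Compute B*t = 0.275 * 3.9 = 1.0725
Step 2: x = sqrt(1.0725)
x = 1.036 um


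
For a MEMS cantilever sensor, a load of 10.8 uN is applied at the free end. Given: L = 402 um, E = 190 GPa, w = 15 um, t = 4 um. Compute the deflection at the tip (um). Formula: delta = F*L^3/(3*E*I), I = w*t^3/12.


Step 1: Calculate the second moment of area.
I = w * t^3 / 12 = 15 * 4^3 / 12 = 80.0 um^4
Step 2: Convert E to consistent units (1 GPa = 1000 uN/um^2).
E = 190 GPa = 190000 uN/um^2
Step 3: Calculate tip deflection.
delta = F * L^3 / (3 * E * I)
delta = 10.8 * 402^3 / (3 * 190000 * 80.0)
delta = 15.3864 um


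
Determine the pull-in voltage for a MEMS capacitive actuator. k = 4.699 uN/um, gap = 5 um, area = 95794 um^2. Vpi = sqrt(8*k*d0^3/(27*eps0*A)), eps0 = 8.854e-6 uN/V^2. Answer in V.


Step 1: Compute numerator: 8 * k * d0^3 = 8 * 4.699 * 5^3 = 4699.0
Step 2: Compute denominator: 27 * eps0 * A = 27 * 8.854e-6 * 95794 = 22.900322
Step 3: Vpi = sqrt(4699.0 / 22.900322)
Vpi = 14.32 V


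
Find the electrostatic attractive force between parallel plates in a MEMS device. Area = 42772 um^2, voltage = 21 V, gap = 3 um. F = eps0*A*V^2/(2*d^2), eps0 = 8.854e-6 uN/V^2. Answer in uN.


Step 1: Identify parameters.
eps0 = 8.854e-6 uN/V^2, A = 42772 um^2, V = 21 V, d = 3 um
Step 2: Compute V^2 = 21^2 = 441
Step 3: Compute d^2 = 3^2 = 9
Step 4: F = 0.5 * 8.854e-6 * 42772 * 441 / 9
F = 9.278 uN


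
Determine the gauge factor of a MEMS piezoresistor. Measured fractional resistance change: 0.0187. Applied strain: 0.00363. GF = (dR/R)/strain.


Step 1: Identify values.
dR/R = 0.0187, strain = 0.00363
Step 2: GF = (dR/R) / strain = 0.0187 / 0.00363
GF = 5.2


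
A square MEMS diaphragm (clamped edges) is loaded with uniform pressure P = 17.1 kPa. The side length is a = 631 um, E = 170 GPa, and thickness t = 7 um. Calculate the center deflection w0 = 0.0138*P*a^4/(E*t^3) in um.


Step 1: Convert pressure to compatible units (E is in GPa, so P in GPa).
P = 17.1 kPa = 17.1e-6 GPa
Step 2: Compute numerator: 0.0138 * P * a^4.
a^4 = 631^4 = 158532181921
numerator = 0.0138 * 17.1e-6 * 158532181921 = 3.74104e+04
Step 3: Compute denominator: E * t^3 = 170 * 7^3 = 58310
Step 4: w0 = numerator / denominator = 3.74104e+04 / 58310 = 0.6416 um


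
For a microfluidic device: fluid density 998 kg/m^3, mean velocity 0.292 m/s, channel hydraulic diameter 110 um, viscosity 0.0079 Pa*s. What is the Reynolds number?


Step 1: Convert Dh to meters: Dh = 110e-6 m
Step 2: Re = rho * v * Dh / mu
Re = 998 * 0.292 * 110e-6 / 0.0079
Re = 4.058


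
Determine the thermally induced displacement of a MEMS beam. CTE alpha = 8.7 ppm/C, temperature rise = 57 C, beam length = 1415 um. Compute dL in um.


Step 1: Convert CTE: alpha = 8.7 ppm/C = 8.7e-6 /C
Step 2: dL = 8.7e-6 * 57 * 1415
dL = 0.7017 um


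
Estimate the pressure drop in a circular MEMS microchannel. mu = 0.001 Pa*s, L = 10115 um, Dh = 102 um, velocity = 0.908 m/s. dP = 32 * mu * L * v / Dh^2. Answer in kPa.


Step 1: Convert to SI: L = 10115e-6 m, Dh = 102e-6 m
Step 2: dP = 32 * 0.001 * 10115e-6 * 0.908 / (102e-6)^2
Step 3: dP = 28248.89 Pa
Step 4: Convert to kPa: dP = 28.25 kPa


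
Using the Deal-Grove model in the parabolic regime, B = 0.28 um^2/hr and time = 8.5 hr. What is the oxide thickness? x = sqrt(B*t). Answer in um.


Step 1: Compute B*t = 0.28 * 8.5 = 2.38
Step 2: x = sqrt(2.38)
x = 1.543 um


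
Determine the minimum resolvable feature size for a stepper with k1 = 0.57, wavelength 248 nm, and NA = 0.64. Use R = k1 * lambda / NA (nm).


Step 1: Identify values: k1 = 0.57, lambda = 248 nm, NA = 0.64
Step 2: R = k1 * lambda / NA
R = 0.57 * 248 / 0.64
R = 220.9 nm


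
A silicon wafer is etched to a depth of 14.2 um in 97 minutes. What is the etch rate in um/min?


Step 1: Etch rate = depth / time
Step 2: rate = 14.2 / 97
rate = 0.146 um/min


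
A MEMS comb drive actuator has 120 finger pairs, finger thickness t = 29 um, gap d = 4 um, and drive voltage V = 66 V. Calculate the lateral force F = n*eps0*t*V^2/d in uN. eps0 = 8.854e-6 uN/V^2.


Step 1: Parameters: n=120, eps0=8.854e-6 uN/V^2, t=29 um, V=66 V, d=4 um
Step 2: V^2 = 4356
Step 3: F = 120 * 8.854e-6 * 29 * 4356 / 4
F = 33.554 uN


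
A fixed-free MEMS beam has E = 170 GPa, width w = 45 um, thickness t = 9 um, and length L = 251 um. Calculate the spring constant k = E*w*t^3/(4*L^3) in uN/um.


Step 1: Convert E to consistent units (1 GPa = 1000 uN/um^2).
E = 170 GPa = 170000 uN/um^2
Step 2: Compute t^3 = 9^3 = 729
Step 3: Compute L^3 = 251^3 = 15813251
Step 4: k = 170000 * 45 * 729 / (4 * 15813251)
k = 88.1674 uN/um


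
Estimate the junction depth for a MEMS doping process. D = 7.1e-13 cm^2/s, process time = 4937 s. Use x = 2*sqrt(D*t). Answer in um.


Step 1: Compute D*t = 7.1e-13 * 4937 = 3.50527e-09 cm^2
Step 2: sqrt(D*t) = 5.92053e-05 cm
Step 3: x = 2 * 5.92053e-05 cm = 1.184106e-04 cm
Step 4: Convert to um (1 cm = 1e4 um): x = 1.184 um


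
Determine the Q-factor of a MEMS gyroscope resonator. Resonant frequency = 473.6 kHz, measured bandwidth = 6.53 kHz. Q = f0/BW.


Step 1: Q = f0 / bandwidth
Step 2: Q = 473.6 / 6.53
Q = 72.5


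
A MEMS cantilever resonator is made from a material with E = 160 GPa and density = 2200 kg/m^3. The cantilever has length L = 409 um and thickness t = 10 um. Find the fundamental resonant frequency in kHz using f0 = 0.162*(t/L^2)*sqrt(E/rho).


Step 1: Convert units to SI.
t_SI = 10e-6 m, L_SI = 409e-6 m
Step 2: Calculate sqrt(E/rho).
sqrt(160e9 / 2200) = 8528.03 m/s
Step 3: Compute f0.
f0 = 0.162 * 10e-6 / (409e-6)^2 * 8528.03 = 82588.0 Hz = 82.59 kHz


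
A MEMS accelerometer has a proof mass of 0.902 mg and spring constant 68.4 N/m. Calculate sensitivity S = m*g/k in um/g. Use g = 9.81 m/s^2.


Step 1: Convert mass: m = 0.902 mg = 9.02e-07 kg
Step 2: S = m * g / k = 9.02e-07 * 9.81 / 68.4
Step 3: S = 1.29e-07 m/g
Step 4: Convert to um/g: S = 0.129 um/g


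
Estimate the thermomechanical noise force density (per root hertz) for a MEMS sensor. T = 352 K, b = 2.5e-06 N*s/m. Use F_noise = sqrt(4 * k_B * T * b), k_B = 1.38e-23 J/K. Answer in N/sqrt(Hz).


Step 1: Compute 4 * k_B * T * b
= 4 * 1.38e-23 * 352 * 2.5e-06
= 4.8576e-26 N^2/Hz
Step 2: F_noise = sqrt(4.8576e-26)
F_noise = 2.20e-13 N/sqrt(Hz)


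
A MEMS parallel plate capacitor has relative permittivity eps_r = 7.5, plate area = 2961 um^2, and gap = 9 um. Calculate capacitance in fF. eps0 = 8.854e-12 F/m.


Step 1: Convert area to m^2: A = 2961e-12 m^2
Step 2: Convert gap to m: d = 9e-6 m
Step 3: C = eps0 * eps_r * A / d
C = 8.854e-12 * 7.5 * 2961e-12 / 9e-6
Step 4: Convert to fF (multiply by 1e15).
C = 21.85 fF


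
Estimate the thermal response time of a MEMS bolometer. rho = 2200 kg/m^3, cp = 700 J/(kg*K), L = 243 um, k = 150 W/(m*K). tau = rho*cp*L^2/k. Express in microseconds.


Step 1: Convert L to m: L = 243e-6 m
Step 2: L^2 = (243e-6)^2 = 5.9049e-08 m^2
Step 3: tau = 2200 * 700 * 5.9049e-08 / 150 = 6.062364e-04 s
Step 4: Convert to microseconds (multiply by 1e6).
tau = 606.236 us


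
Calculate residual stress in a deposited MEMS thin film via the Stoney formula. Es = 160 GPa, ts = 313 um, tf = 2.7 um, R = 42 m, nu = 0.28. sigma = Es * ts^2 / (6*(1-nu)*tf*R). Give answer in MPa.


Step 1: Compute numerator: Es * ts^2 = 160 * 313^2 = 15675040 (GPa*um^2)
Step 2: Compute denominator (R in um): 6*(1-nu)*tf*R = 6*0.72*2.7*42e6 = 489888000.0 (um^2)
Step 3: sigma (GPa) = 15675040 / 489888000.0 = 3.1997e-02 GPa
Step 4: Convert to MPa (x1000): sigma = 32.0 MPa


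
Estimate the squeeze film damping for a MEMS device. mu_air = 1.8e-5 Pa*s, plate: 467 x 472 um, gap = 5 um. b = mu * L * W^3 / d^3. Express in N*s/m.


Step 1: Convert to SI.
L = 467e-6 m, W = 472e-6 m, d = 5e-6 m
Step 2: W^3 = (472e-6)^3 = 1.05e-10 m^3
Step 3: d^3 = (5e-6)^3 = 1.25e-16 m^3
Step 4: b = 1.8e-5 * 467e-6 * 1.05e-10 / 1.25e-16
b = 7.07e-03 N*s/m


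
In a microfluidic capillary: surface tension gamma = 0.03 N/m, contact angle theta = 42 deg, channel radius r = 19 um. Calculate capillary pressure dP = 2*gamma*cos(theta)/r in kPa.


Step 1: cos(42 deg) = 0.7431
Step 2: Convert r to m: r = 19e-6 m
Step 3: dP = 2 * 0.03 * 0.7431 / 19e-6 = 2346.6 Pa
Step 4: Convert Pa to kPa (divide by 1000).
dP = 2.35 kPa


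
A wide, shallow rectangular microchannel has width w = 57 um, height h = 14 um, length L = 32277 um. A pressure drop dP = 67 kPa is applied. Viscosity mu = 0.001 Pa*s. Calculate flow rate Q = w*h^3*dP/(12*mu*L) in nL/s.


Step 1: Convert all dimensions to SI (meters).
w = 57e-6 m, h = 14e-6 m, L = 32277e-6 m, dP = 67e3 Pa
Step 2: Q = w * h^3 * dP / (12 * mu * L)
Q = 57e-6 * (14e-6)^3 * 67e3 / (12 * 0.001 * 32277e-6) = 2.705574e-11 m^3/s
Step 3: Convert Q from m^3/s to nL/s (1 m^3 = 1e12 nL, so multiply by 1e12).
Q = 27.056 nL/s


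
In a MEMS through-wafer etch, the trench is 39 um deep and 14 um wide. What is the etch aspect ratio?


Step 1: AR = depth / width
Step 2: AR = 39 / 14
AR = 2.8


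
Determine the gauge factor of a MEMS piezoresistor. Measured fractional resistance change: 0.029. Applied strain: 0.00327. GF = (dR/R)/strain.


Step 1: Identify values.
dR/R = 0.029, strain = 0.00327
Step 2: GF = (dR/R) / strain = 0.029 / 0.00327
GF = 8.9


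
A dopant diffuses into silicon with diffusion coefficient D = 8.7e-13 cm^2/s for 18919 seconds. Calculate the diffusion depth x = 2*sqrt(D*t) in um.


Step 1: Compute D*t = 8.7e-13 * 18919 = 1.645953e-08 cm^2
Step 2: sqrt(D*t) = 1.28295e-04 cm
Step 3: x = 2 * 1.28295e-04 cm = 2.5659e-04 cm
Step 4: Convert to um (1 cm = 1e4 um): x = 2.566 um


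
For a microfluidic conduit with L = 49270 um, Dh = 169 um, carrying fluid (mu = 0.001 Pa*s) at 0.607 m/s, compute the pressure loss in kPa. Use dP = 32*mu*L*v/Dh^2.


Step 1: Convert to SI: L = 49270e-6 m, Dh = 169e-6 m
Step 2: dP = 32 * 0.001 * 49270e-6 * 0.607 / (169e-6)^2
Step 3: dP = 33507.95 Pa
Step 4: Convert to kPa: dP = 33.51 kPa


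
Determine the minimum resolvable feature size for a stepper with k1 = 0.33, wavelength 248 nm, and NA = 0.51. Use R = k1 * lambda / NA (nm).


Step 1: Identify values: k1 = 0.33, lambda = 248 nm, NA = 0.51
Step 2: R = k1 * lambda / NA
R = 0.33 * 248 / 0.51
R = 160.5 nm


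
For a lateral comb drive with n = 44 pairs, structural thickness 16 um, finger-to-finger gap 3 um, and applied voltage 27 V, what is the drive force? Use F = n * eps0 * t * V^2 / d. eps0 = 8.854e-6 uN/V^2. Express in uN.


Step 1: Parameters: n=44, eps0=8.854e-6 uN/V^2, t=16 um, V=27 V, d=3 um
Step 2: V^2 = 729
Step 3: F = 44 * 8.854e-6 * 16 * 729 / 3
F = 1.515 uN


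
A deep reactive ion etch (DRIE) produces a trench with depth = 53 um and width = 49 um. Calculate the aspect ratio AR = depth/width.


Step 1: AR = depth / width
Step 2: AR = 53 / 49
AR = 1.1
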